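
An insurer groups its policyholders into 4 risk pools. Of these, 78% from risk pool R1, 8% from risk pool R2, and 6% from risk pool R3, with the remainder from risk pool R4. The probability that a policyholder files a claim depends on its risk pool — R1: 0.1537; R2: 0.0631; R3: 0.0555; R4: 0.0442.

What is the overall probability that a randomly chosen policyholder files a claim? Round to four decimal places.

0.1318

P(R4) = 1 − (0.78 + 0.08 + 0.06) = 0.08.
P(C) = P(C|R1)·P(R1) + P(C|R2)·P(R2) + P(C|R3)·P(R3) + P(C|R4)·P(R4)
      = 0.1537·0.78 + 0.0631·0.08 + 0.0555·0.06 + 0.0442·0.08
      = 0.119886 + 0.005048 + 0.00333 + 0.003536 = 0.1318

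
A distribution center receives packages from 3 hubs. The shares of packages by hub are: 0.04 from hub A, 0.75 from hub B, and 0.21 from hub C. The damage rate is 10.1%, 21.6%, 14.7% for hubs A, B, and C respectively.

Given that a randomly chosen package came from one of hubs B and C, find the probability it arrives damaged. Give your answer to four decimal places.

P(D|S) ≈ 0.2009

Let S = {B, C}.
P(S) = 0.75 + 0.21 = 0.96.
P(D ∩ S) = 0.216·0.75 + 0.147·0.21 = 0.162 + 0.03087 = 0.19287.
P(D | S) = 0.19287 / 0.96 = 0.200906…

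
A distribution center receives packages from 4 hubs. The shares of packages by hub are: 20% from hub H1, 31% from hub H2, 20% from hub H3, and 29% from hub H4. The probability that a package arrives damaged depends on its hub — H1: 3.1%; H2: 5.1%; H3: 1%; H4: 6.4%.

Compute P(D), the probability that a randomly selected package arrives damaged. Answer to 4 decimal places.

P(D) = P(D|H1)·P(H1) + P(D|H2)·P(H2) + P(D|H3)·P(H3) + P(D|H4)·P(H4)
      = 0.031·0.2 + 0.051·0.31 + 0.01·0.2 + 0.064·0.29
      = 0.0062 + 0.01581 + 0.002 + 0.01856 = 0.04257

0.0426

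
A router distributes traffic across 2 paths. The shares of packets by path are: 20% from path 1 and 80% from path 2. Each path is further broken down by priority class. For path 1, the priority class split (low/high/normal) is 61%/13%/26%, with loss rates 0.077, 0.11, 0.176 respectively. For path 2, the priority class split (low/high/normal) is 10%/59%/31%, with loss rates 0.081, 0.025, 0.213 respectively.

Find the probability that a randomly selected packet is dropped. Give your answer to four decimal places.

P(L|1) = 0.61·0.077 + 0.13·0.11 + 0.26·0.176 = 0.04697 + 0.0143 + 0.04576 = 0.10703
P(L|2) = 0.1·0.081 + 0.59·0.025 + 0.31·0.213 = 0.0081 + 0.01475 + 0.06603 = 0.08888
By total probability over the outer partition,
P(L) = 0.2·0.10703 + 0.8·0.08888
      = 0.021406 + 0.071104 = 0.09251

0.0925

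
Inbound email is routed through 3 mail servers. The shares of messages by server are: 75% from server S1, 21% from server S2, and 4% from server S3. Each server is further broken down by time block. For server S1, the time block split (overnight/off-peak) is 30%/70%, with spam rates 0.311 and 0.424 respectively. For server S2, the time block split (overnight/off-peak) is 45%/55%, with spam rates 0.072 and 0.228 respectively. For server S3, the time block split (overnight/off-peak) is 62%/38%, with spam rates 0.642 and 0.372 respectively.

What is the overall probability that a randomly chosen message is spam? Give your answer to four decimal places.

0.3473

P(S|S1) = 0.3·0.311 + 0.7·0.424 = 0.0933 + 0.2968 = 0.3901
P(S|S2) = 0.45·0.072 + 0.55·0.228 = 0.0324 + 0.1254 = 0.1578
P(S|S3) = 0.62·0.642 + 0.38·0.372 = 0.39804 + 0.14136 = 0.5394
Then overall,
P(S) = 0.75·0.3901 + 0.21·0.1578 + 0.04·0.5394
      = 0.292575 + 0.033138 + 0.021576 = 0.347289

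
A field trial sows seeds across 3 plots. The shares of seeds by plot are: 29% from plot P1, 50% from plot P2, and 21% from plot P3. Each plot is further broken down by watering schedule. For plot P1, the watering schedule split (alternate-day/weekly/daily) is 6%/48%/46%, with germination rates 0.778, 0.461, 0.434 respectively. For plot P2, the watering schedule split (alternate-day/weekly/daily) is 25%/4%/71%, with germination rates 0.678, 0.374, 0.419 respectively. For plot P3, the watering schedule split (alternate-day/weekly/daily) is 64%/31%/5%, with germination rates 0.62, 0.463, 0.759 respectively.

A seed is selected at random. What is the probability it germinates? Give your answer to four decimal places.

0.4980

P(G|P1) = 0.06·0.778 + 0.48·0.461 + 0.46·0.434 = 0.04668 + 0.22128 + 0.19964 = 0.4676
P(G|P2) = 0.25·0.678 + 0.04·0.374 + 0.71·0.419 = 0.1695 + 0.01496 + 0.29749 = 0.48195
P(G|P3) = 0.64·0.62 + 0.31·0.463 + 0.05·0.759 = 0.3968 + 0.14353 + 0.03795 = 0.57828
By total probability over the outer partition,
P(G) = 0.29·0.4676 + 0.5·0.48195 + 0.21·0.57828
      = 0.135604 + 0.240975 + 0.1214388 = 0.4980178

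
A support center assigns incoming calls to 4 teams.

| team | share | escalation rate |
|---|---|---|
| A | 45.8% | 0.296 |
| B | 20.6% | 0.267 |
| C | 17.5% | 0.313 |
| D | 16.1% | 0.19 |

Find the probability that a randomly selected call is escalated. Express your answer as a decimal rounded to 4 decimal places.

0.2759

Summing over the partition,
P(E) = P(E|A)·P(A) + P(E|B)·P(B) + P(E|C)·P(C) + P(E|D)·P(D)
      = 0.296·0.458 + 0.267·0.206 + 0.313·0.175 + 0.19·0.161
      = 0.135568 + 0.055002 + 0.054775 + 0.03059 = 0.275935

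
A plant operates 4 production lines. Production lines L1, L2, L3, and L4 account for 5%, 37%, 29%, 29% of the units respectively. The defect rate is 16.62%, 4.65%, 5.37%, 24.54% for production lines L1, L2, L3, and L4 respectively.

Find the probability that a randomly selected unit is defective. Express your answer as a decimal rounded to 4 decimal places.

P(D) = P(D|L1)·P(L1) + P(D|L2)·P(L2) + P(D|L3)·P(L3) + P(D|L4)·P(L4)
      = 0.1662·0.05 + 0.0465·0.37 + 0.0537·0.29 + 0.2454·0.29
      = 0.00831 + 0.017205 + 0.015573 + 0.071166 = 0.112254

0.1123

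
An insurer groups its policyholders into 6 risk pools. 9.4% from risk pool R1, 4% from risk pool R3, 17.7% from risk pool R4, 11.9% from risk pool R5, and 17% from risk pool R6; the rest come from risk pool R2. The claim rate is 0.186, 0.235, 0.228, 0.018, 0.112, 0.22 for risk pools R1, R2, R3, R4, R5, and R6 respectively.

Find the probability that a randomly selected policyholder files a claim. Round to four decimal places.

P(R2) = 1 − (0.094 + 0.04 + 0.177 + 0.119 + 0.17) = 0.4.
P(C) = P(C|R1)·P(R1) + P(C|R2)·P(R2) + P(C|R3)·P(R3) + P(C|R4)·P(R4) + P(C|R5)·P(R5) + P(C|R6)·P(R6)
      = 0.186·0.094 + 0.235·0.4 + 0.228·0.04 + 0.018·0.177 + 0.112·0.119 + 0.22·0.17
      = 0.017484 + 0.094 + 0.00912 + 0.003186 + 0.013328 + 0.0374 = 0.174518

P(C) ≈ 0.1745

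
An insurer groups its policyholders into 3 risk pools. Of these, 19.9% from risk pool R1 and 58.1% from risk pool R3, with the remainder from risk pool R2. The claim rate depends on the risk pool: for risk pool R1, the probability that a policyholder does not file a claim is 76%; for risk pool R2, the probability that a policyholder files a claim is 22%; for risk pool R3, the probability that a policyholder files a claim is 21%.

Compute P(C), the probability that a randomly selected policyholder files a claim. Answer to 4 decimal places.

P(C) ≈ 0.2182

P(R2) = 1 − (0.199 + 0.581) = 0.22.
P(C|R1) = 1 − 0.76 = 0.24.
Summing over the partition,
P(C) = P(C|R1)·P(R1) + P(C|R2)·P(R2) + P(C|R3)·P(R3)
      = 0.24·0.199 + 0.22·0.22 + 0.21·0.581
      = 0.04776 + 0.0484 + 0.12201 = 0.21817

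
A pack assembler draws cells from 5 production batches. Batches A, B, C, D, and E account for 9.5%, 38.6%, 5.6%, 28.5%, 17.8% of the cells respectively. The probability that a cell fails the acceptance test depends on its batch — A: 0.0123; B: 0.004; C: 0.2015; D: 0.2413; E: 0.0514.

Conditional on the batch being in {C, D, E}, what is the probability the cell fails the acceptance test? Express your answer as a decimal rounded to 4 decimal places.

Let S = {C, D, E}.
P(S) = 0.056 + 0.285 + 0.178 = 0.519.
P(F ∩ S) = 0.2015·0.056 + 0.2413·0.285 + 0.0514·0.178 = 0.011284 + 0.0687705 + 0.0091492 = 0.0892037.
P(F | S) = 0.0892037 / 0.519 = 0.171876…

0.1719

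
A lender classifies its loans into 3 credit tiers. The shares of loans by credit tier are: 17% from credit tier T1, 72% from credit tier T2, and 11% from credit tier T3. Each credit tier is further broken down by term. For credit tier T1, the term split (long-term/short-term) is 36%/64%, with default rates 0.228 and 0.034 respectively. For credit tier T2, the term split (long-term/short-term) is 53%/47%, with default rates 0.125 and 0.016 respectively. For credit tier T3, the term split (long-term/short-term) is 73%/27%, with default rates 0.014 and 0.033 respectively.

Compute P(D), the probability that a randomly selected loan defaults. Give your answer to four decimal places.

P(D|T1) = 0.36·0.228 + 0.64·0.034 = 0.08208 + 0.02176 = 0.10384
P(D|T2) = 0.53·0.125 + 0.47·0.016 = 0.06625 + 0.00752 = 0.07377
P(D|T3) = 0.73·0.014 + 0.27·0.033 = 0.01022 + 0.00891 = 0.01913
By total probability over the outer partition,
P(D) = 0.17·0.10384 + 0.72·0.07377 + 0.11·0.01913
      = 0.0176528 + 0.0531144 + 0.0021043 = 0.0728715

0.0729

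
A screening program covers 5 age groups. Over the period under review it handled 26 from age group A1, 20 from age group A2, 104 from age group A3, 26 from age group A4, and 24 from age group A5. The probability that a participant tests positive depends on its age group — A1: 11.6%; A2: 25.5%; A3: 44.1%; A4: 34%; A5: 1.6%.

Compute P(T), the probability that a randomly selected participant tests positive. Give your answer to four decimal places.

P(T) ≈ 0.3160

Total: 26 + 20 + 104 + 26 + 24 = 200.
P(A1) = 26/200 = 0.13. P(A2) = 20/200 = 0.1. P(A3) = 104/200 = 0.52. P(A4) = 26/200 = 0.13. P(A5) = 24/200 = 0.12.
P(T) = P(T|A1)·P(A1) + P(T|A2)·P(A2) + P(T|A3)·P(A3) + P(T|A4)·P(A4) + P(T|A5)·P(A5)
      = 0.116·0.13 + 0.255·0.1 + 0.441·0.52 + 0.34·0.13 + 0.016·0.12
      = 0.01508 + 0.0255 + 0.22932 + 0.0442 + 0.00192 = 0.31602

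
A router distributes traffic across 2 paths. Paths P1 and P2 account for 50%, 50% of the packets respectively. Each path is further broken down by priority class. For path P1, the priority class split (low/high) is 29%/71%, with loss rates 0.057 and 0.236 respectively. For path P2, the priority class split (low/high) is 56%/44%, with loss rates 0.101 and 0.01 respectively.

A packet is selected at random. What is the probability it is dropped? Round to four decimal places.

P(L|P1) = 0.29·0.057 + 0.71·0.236 = 0.01653 + 0.16756 = 0.18409
P(L|P2) = 0.56·0.101 + 0.44·0.01 = 0.05656 + 0.0044 = 0.06096
Then overall,
P(L) = 0.5·0.18409 + 0.5·0.06096
      = 0.092045 + 0.03048 = 0.122525

P(L) ≈ 0.1225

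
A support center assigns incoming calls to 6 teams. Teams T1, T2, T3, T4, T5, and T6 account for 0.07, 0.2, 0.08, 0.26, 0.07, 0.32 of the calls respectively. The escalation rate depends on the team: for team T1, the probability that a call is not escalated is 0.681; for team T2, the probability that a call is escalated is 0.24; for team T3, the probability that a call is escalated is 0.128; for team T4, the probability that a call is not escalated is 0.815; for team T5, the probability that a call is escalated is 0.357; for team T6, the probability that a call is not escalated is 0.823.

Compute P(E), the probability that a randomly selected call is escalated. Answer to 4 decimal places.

0.2103

P(E|T1) = 1 − 0.681 = 0.319.
P(E|T4) = 1 − 0.815 = 0.185.
P(E|T6) = 1 − 0.823 = 0.177.
P(E) = P(E|T1)·P(T1) + P(E|T2)·P(T2) + P(E|T3)·P(T3) + P(E|T4)·P(T4) + P(E|T5)·P(T5) + P(E|T6)·P(T6)
      = 0.319·0.07 + 0.24·0.2 + 0.128·0.08 + 0.185·0.26 + 0.357·0.07 + 0.177·0.32
      = 0.02233 + 0.048 + 0.01024 + 0.0481 + 0.02499 + 0.05664 = 0.2103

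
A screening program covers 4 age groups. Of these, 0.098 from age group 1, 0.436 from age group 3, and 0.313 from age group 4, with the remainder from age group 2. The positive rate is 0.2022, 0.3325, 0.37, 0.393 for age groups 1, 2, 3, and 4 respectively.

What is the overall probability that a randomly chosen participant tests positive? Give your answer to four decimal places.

P(T) ≈ 0.3550

P(2) = 1 − (0.098 + 0.436 + 0.313) = 0.153.
By the law of total probability,
P(T) = P(T|1)·P(1) + P(T|2)·P(2) + P(T|3)·P(3) + P(T|4)·P(4)
      = 0.2022·0.098 + 0.3325·0.153 + 0.37·0.436 + 0.393·0.313
      = 0.0198156 + 0.0508725 + 0.16132 + 0.123009 = 0.3550171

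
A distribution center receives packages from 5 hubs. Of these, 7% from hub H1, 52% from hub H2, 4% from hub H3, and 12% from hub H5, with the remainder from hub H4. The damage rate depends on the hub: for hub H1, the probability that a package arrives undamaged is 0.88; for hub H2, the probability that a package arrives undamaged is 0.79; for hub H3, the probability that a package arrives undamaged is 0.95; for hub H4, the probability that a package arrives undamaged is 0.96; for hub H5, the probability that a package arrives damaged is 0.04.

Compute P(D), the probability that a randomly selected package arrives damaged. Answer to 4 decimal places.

P(H4) = 1 − (0.07 + 0.52 + 0.04 + 0.12) = 0.25.
P(D|H1) = 1 − 0.88 = 0.12.
P(D|H2) = 1 − 0.79 = 0.21.
P(D|H3) = 1 − 0.95 = 0.05.
P(D|H4) = 1 − 0.96 = 0.04.
P(D) = P(D|H1)·P(H1) + P(D|H2)·P(H2) + P(D|H3)·P(H3) + P(D|H4)·P(H4) + P(D|H5)·P(H5)
      = 0.12·0.07 + 0.21·0.52 + 0.05·0.04 + 0.04·0.25 + 0.04·0.12
      = 0.0084 + 0.1092 + 0.002 + 0.01 + 0.0048 = 0.1344

0.1344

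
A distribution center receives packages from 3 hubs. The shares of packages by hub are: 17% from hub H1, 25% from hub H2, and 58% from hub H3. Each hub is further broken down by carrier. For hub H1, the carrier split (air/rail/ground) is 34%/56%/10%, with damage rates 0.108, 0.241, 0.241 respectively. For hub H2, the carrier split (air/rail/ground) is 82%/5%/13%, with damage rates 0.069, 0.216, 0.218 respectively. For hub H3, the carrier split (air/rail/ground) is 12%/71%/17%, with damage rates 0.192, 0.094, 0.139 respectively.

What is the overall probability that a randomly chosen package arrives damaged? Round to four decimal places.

P(D) ≈ 0.1230

P(D|H1) = 0.34·0.108 + 0.56·0.241 + 0.1·0.241 = 0.03672 + 0.13496 + 0.0241 = 0.19578
P(D|H2) = 0.82·0.069 + 0.05·0.216 + 0.13·0.218 = 0.05658 + 0.0108 + 0.02834 = 0.09572
P(D|H3) = 0.12·0.192 + 0.71·0.094 + 0.17·0.139 = 0.02304 + 0.06674 + 0.02363 = 0.11341
Then overall,
P(D) = 0.17·0.19578 + 0.25·0.09572 + 0.58·0.11341
      = 0.0332826 + 0.02393 + 0.0657778 = 0.1229904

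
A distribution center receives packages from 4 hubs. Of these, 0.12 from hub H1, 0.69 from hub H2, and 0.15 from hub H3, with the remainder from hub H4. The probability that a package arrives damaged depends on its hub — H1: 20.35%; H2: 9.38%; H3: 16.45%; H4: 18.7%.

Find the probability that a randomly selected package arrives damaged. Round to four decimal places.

P(H4) = 1 − (0.12 + 0.69 + 0.15) = 0.04.
Using total probability over the partition,
P(D) = P(D|H1)·P(H1) + P(D|H2)·P(H2) + P(D|H3)·P(H3) + P(D|H4)·P(H4)
      = 0.2035·0.12 + 0.0938·0.69 + 0.1645·0.15 + 0.187·0.04
      = 0.02442 + 0.064722 + 0.024675 + 0.00748 = 0.121297

P(D) ≈ 0.1213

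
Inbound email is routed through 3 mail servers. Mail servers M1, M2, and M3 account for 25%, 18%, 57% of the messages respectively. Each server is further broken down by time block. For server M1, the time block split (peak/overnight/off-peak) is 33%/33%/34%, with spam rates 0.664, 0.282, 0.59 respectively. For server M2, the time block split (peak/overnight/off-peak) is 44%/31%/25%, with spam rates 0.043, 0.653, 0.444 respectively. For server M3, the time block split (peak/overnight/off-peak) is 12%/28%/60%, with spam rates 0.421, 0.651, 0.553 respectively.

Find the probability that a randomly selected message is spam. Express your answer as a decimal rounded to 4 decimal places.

P(S|M1) = 0.33·0.664 + 0.33·0.282 + 0.34·0.59 = 0.21912 + 0.09306 + 0.2006 = 0.51278
P(S|M2) = 0.44·0.043 + 0.31·0.653 + 0.25·0.444 = 0.01892 + 0.20243 + 0.111 = 0.33235
P(S|M3) = 0.12·0.421 + 0.28·0.651 + 0.6·0.553 = 0.05052 + 0.18228 + 0.3318 = 0.5646
Then overall,
P(S) = 0.25·0.51278 + 0.18·0.33235 + 0.57·0.5646
      = 0.128195 + 0.059823 + 0.321822 = 0.50984

P(S) ≈ 0.5098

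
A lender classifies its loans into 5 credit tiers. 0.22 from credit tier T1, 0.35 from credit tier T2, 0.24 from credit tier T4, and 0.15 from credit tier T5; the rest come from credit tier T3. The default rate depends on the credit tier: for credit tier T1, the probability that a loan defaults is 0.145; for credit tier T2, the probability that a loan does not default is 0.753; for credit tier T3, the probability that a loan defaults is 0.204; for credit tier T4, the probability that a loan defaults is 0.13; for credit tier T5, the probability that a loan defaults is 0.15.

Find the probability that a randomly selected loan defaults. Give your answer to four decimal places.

P(T3) = 1 − (0.22 + 0.35 + 0.24 + 0.15) = 0.04.
P(D|T2) = 1 − 0.753 = 0.247.
Using total probability over the partition,
P(D) = P(D|T1)·P(T1) + P(D|T2)·P(T2) + P(D|T3)·P(T3) + P(D|T4)·P(T4) + P(D|T5)·P(T5)
      = 0.145·0.22 + 0.247·0.35 + 0.204·0.04 + 0.13·0.24 + 0.15·0.15
      = 0.0319 + 0.08645 + 0.00816 + 0.0312 + 0.0225 = 0.18021

P(D) ≈ 0.1802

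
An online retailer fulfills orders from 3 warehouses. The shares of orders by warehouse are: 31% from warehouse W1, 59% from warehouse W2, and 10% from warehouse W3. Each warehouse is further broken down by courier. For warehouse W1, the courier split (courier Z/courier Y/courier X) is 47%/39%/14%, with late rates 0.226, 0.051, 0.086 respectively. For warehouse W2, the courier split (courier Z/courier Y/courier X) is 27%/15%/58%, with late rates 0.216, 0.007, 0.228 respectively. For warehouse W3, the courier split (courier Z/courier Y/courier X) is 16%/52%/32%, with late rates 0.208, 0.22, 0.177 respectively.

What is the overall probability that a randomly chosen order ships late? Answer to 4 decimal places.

P(L|W1) = 0.47·0.226 + 0.39·0.051 + 0.14·0.086 = 0.10622 + 0.01989 + 0.01204 = 0.13815
P(L|W2) = 0.27·0.216 + 0.15·0.007 + 0.58·0.228 = 0.05832 + 0.00105 + 0.13224 = 0.19161
P(L|W3) = 0.16·0.208 + 0.52·0.22 + 0.32·0.177 = 0.03328 + 0.1144 + 0.05664 = 0.20432
Then overall,
P(L) = 0.31·0.13815 + 0.59·0.19161 + 0.1·0.20432
      = 0.0428265 + 0.1130499 + 0.020432 = 0.1763084

P(L) ≈ 0.1763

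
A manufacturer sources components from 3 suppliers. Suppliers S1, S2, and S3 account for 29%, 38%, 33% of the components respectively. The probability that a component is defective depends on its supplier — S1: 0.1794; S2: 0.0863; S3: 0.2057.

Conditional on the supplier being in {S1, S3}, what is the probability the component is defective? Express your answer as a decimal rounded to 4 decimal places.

P(D|S) ≈ 0.1934

Let S = {S1, S3}.
P(S) = 0.29 + 0.33 = 0.62.
P(D ∩ S) = 0.1794·0.29 + 0.2057·0.33 = 0.052026 + 0.067881 = 0.119907.
P(D | S) = 0.119907 / 0.62 = 0.193398…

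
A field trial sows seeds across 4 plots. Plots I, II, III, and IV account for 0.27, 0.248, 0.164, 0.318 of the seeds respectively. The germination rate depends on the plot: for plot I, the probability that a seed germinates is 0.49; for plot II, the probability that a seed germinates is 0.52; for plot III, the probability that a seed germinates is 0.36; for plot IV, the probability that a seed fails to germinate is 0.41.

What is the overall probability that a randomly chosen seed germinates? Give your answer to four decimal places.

P(G|IV) = 1 − 0.41 = 0.59.
P(G) = P(G|I)·P(I) + P(G|II)·P(II) + P(G|III)·P(III) + P(G|IV)·P(IV)
      = 0.49·0.27 + 0.52·0.248 + 0.36·0.164 + 0.59·0.318
      = 0.1323 + 0.12896 + 0.05904 + 0.18762 = 0.50792

P(G) ≈ 0.5079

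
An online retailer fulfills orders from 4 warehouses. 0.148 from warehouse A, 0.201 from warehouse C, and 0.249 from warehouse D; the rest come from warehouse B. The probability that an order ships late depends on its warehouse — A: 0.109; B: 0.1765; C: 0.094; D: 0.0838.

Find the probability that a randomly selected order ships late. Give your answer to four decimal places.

P(B) = 1 − (0.148 + 0.201 + 0.249) = 0.402.
Using total probability over the partition,
P(L) = P(L|A)·P(A) + P(L|B)·P(B) + P(L|C)·P(C) + P(L|D)·P(D)
      = 0.109·0.148 + 0.1765·0.402 + 0.094·0.201 + 0.0838·0.249
      = 0.016132 + 0.070953 + 0.018894 + 0.0208662 = 0.1268452

0.1268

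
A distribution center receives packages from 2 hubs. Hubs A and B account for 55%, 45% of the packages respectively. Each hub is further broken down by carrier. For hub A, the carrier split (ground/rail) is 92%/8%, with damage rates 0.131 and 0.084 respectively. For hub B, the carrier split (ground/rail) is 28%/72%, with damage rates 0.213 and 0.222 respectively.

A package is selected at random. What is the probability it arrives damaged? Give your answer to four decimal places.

0.1687

P(D|A) = 0.92·0.131 + 0.08·0.084 = 0.12052 + 0.00672 = 0.12724
P(D|B) = 0.28·0.213 + 0.72·0.222 = 0.05964 + 0.15984 = 0.21948
By total probability over the outer partition,
P(D) = 0.55·0.12724 + 0.45·0.21948
      = 0.069982 + 0.098766 = 0.168748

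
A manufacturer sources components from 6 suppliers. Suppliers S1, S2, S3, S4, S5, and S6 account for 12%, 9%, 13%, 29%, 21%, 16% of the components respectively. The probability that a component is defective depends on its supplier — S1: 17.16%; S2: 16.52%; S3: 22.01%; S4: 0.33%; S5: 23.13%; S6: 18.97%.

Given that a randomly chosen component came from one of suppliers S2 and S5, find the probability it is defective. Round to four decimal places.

P(D|S) ≈ 0.2115

Let S = {S2, S5}.
P(S) = 0.09 + 0.21 = 0.3.
P(D ∩ S) = 0.1652·0.09 + 0.2313·0.21 = 0.014868 + 0.048573 = 0.063441.
P(D | S) = 0.063441 / 0.3 = 0.211470…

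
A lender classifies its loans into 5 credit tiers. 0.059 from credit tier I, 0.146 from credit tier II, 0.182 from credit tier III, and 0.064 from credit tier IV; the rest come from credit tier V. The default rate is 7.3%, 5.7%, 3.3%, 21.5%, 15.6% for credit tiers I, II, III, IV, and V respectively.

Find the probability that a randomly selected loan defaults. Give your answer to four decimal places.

P(D) ≈ 0.1180

P(V) = 1 − (0.059 + 0.146 + 0.182 + 0.064) = 0.549.
Summing over the partition,
P(D) = P(D|I)·P(I) + P(D|II)·P(II) + P(D|III)·P(III) + P(D|IV)·P(IV) + P(D|V)·P(V)
      = 0.073·0.059 + 0.057·0.146 + 0.033·0.182 + 0.215·0.064 + 0.156·0.549
      = 0.004307 + 0.008322 + 0.006006 + 0.01376 + 0.085644 = 0.118039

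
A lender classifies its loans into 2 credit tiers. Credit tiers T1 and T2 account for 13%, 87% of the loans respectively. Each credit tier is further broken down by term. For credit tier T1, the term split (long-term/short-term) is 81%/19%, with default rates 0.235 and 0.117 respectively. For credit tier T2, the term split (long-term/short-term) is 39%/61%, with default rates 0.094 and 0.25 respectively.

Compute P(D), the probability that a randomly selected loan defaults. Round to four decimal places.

P(D|T1) = 0.81·0.235 + 0.19·0.117 = 0.19035 + 0.02223 = 0.21258
P(D|T2) = 0.39·0.094 + 0.61·0.25 = 0.03666 + 0.1525 = 0.18916
By total probability over the outer partition,
P(D) = 0.13·0.21258 + 0.87·0.18916
      = 0.0276354 + 0.1645692 = 0.1922046

0.1922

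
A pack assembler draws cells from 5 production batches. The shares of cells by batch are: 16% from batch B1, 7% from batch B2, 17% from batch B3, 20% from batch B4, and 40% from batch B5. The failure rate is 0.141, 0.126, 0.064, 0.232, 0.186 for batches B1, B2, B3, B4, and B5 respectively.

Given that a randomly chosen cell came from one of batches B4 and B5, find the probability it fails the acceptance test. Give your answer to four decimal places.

0.2013

Let S = {B4, B5}.
P(S) = 0.2 + 0.4 = 0.6.
P(F ∩ S) = 0.232·0.2 + 0.186·0.4 = 0.0464 + 0.0744 = 0.1208.
P(F | S) = 0.1208 / 0.6 = 0.201333…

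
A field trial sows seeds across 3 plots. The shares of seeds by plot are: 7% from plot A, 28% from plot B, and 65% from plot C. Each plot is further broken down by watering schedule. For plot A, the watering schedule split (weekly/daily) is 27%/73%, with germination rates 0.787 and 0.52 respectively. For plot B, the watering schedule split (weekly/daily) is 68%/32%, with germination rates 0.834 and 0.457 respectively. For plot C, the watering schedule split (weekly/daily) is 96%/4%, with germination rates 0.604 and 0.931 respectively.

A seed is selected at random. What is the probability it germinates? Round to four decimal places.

0.6423

P(G|A) = 0.27·0.787 + 0.73·0.52 = 0.21249 + 0.3796 = 0.59209
P(G|B) = 0.68·0.834 + 0.32·0.457 = 0.56712 + 0.14624 = 0.71336
P(G|C) = 0.96·0.604 + 0.04·0.931 = 0.57984 + 0.03724 = 0.61708
By total probability over the outer partition,
P(G) = 0.07·0.59209 + 0.28·0.71336 + 0.65·0.61708
      = 0.0414463 + 0.1997408 + 0.401102 = 0.6422891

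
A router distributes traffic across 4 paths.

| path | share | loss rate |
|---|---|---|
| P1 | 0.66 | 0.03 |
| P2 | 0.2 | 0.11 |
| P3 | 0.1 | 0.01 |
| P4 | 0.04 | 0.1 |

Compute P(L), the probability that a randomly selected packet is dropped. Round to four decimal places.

P(L) = P(L|P1)·P(P1) + P(L|P2)·P(P2) + P(L|P3)·P(P3) + P(L|P4)·P(P4)
      = 0.03·0.66 + 0.11·0.2 + 0.01·0.1 + 0.1·0.04
      = 0.0198 + 0.022 + 0.001 + 0.004 = 0.0468

P(L) ≈ 0.0468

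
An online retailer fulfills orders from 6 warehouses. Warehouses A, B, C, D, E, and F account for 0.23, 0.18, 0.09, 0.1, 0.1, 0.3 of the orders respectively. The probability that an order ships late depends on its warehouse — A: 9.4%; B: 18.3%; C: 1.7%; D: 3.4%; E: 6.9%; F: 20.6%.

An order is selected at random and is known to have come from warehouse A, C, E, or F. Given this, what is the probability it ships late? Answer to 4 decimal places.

0.1276

Let S = {A, C, E, F}.
P(S) = 0.23 + 0.09 + 0.1 + 0.3 = 0.72.
P(L ∩ S) = 0.094·0.23 + 0.017·0.09 + 0.069·0.1 + 0.206·0.3 = 0.02162 + 0.00153 + 0.0069 + 0.0618 = 0.09185.
P(L | S) = 0.09185 / 0.72 = 0.127569…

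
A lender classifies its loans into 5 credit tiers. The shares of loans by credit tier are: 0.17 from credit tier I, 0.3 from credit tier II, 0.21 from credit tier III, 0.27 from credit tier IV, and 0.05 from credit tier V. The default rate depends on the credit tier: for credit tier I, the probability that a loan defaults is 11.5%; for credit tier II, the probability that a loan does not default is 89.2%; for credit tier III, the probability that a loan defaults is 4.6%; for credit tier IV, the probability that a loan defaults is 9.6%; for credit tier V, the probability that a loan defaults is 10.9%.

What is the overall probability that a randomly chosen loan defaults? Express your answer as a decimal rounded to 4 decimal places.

P(D) ≈ 0.0930

P(D|II) = 1 − 0.892 = 0.108.
P(D) = P(D|I)·P(I) + P(D|II)·P(II) + P(D|III)·P(III) + P(D|IV)·P(IV) + P(D|V)·P(V)
      = 0.115·0.17 + 0.108·0.3 + 0.046·0.21 + 0.096·0.27 + 0.109·0.05
      = 0.01955 + 0.0324 + 0.00966 + 0.02592 + 0.00545 = 0.09298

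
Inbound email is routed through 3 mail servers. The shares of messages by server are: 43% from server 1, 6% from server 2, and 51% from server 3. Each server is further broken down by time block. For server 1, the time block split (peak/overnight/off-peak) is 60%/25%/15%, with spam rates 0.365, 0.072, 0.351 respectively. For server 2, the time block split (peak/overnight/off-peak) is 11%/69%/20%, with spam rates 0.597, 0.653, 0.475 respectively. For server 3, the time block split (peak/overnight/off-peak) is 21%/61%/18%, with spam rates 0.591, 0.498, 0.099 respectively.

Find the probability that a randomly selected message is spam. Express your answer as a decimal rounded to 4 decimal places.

P(S|1) = 0.6·0.365 + 0.25·0.072 + 0.15·0.351 = 0.219 + 0.018 + 0.05265 = 0.28965
P(S|2) = 0.11·0.597 + 0.69·0.653 + 0.2·0.475 = 0.06567 + 0.45057 + 0.095 = 0.61124
P(S|3) = 0.21·0.591 + 0.61·0.498 + 0.18·0.099 = 0.12411 + 0.30378 + 0.01782 = 0.44571
Then overall,
P(S) = 0.43·0.28965 + 0.06·0.61124 + 0.51·0.44571
      = 0.1245495 + 0.0366744 + 0.2273121 = 0.388536

P(S) ≈ 0.3885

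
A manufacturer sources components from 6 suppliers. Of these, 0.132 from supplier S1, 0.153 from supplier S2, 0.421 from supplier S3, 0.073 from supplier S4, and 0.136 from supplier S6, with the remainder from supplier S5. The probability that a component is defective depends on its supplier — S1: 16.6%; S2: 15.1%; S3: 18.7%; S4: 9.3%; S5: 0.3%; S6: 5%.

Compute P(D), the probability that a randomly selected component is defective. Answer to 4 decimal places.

P(D) ≈ 0.1376

P(S5) = 1 − (0.132 + 0.153 + 0.421 + 0.073 + 0.136) = 0.085.
P(D) = P(D|S1)·P(S1) + P(D|S2)·P(S2) + P(D|S3)·P(S3) + P(D|S4)·P(S4) + P(D|S5)·P(S5) + P(D|S6)·P(S6)
      = 0.166·0.132 + 0.151·0.153 + 0.187·0.421 + 0.093·0.073 + 0.003·0.085 + 0.05·0.136
      = 0.021912 + 0.023103 + 0.078727 + 0.006789 + 0.000255 + 0.0068 = 0.137586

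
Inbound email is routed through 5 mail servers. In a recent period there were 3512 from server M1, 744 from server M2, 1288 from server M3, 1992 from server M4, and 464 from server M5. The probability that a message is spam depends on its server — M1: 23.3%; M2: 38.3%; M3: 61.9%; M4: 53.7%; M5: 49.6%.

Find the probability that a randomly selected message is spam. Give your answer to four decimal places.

0.4000

Total: 3512 + 744 + 1288 + 1992 + 464 = 8000.
P(M1) = 3512/8000 = 0.439. P(M2) = 744/8000 = 0.093. P(M3) = 1288/8000 = 0.161. P(M4) = 1992/8000 = 0.249. P(M5) = 464/8000 = 0.058.
Summing over the partition,
P(S) = P(S|M1)·P(M1) + P(S|M2)·P(M2) + P(S|M3)·P(M3) + P(S|M4)·P(M4) + P(S|M5)·P(M5)
      = 0.233·0.439 + 0.383·0.093 + 0.619·0.161 + 0.537·0.249 + 0.496·0.058
      = 0.102287 + 0.035619 + 0.099659 + 0.133713 + 0.028768 = 0.400046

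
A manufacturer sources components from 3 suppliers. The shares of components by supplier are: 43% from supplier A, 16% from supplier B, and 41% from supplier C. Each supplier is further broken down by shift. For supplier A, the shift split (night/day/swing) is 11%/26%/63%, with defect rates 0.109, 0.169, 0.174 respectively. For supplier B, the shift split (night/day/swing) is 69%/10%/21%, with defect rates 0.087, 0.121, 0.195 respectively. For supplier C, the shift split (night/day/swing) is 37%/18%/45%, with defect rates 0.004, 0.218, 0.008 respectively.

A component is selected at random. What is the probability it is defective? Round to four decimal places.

P(D) ≈ 0.1075

P(D|A) = 0.11·0.109 + 0.26·0.169 + 0.63·0.174 = 0.01199 + 0.04394 + 0.10962 = 0.16555
P(D|B) = 0.69·0.087 + 0.1·0.121 + 0.21·0.195 = 0.06003 + 0.0121 + 0.04095 = 0.11308
P(D|C) = 0.37·0.004 + 0.18·0.218 + 0.45·0.008 = 0.00148 + 0.03924 + 0.0036 = 0.04432
Then overall,
P(D) = 0.43·0.16555 + 0.16·0.11308 + 0.41·0.04432
      = 0.0711865 + 0.0180928 + 0.0181712 = 0.1074505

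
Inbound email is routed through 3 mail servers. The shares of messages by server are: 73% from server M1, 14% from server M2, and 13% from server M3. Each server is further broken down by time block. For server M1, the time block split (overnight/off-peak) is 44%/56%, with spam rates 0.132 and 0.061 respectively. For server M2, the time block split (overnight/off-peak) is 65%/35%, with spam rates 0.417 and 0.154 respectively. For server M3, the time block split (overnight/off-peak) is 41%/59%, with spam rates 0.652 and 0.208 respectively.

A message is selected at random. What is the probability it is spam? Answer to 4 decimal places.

0.1635

P(S|M1) = 0.44·0.132 + 0.56·0.061 = 0.05808 + 0.03416 = 0.09224
P(S|M2) = 0.65·0.417 + 0.35·0.154 = 0.27105 + 0.0539 = 0.32495
P(S|M3) = 0.41·0.652 + 0.59·0.208 = 0.26732 + 0.12272 = 0.39004
Then overall,
P(S) = 0.73·0.09224 + 0.14·0.32495 + 0.13·0.39004
      = 0.0673352 + 0.045493 + 0.0507052 = 0.1635334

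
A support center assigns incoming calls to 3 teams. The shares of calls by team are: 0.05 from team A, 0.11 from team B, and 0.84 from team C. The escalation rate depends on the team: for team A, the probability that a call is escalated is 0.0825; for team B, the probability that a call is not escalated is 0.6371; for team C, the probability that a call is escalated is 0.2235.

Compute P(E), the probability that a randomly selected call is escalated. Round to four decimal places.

P(E) ≈ 0.2318

P(E|B) = 1 − 0.6371 = 0.3629.
Summing over the partition,
P(E) = P(E|A)·P(A) + P(E|B)·P(B) + P(E|C)·P(C)
      = 0.0825·0.05 + 0.3629·0.11 + 0.2235·0.84
      = 0.004125 + 0.039919 + 0.18774 = 0.231784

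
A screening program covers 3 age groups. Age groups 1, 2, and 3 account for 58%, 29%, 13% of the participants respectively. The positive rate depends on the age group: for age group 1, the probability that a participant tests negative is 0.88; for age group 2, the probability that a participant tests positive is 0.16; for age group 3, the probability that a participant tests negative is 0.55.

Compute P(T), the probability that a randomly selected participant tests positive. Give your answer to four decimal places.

P(T|1) = 1 − 0.88 = 0.12.
P(T|3) = 1 − 0.55 = 0.45.
Using total probability over the partition,
P(T) = P(T|1)·P(1) + P(T|2)·P(2) + P(T|3)·P(3)
      = 0.12·0.58 + 0.16·0.29 + 0.45·0.13
      = 0.0696 + 0.0464 + 0.0585 = 0.1745

0.1745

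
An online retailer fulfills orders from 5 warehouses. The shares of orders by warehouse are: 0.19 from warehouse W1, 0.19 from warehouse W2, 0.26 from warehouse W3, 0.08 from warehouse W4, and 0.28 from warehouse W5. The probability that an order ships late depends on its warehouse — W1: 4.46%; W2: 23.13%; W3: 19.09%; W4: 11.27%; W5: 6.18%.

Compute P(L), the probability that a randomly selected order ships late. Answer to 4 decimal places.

0.1284

P(L) = P(L|W1)·P(W1) + P(L|W2)·P(W2) + P(L|W3)·P(W3) + P(L|W4)·P(W4) + P(L|W5)·P(W5)
      = 0.0446·0.19 + 0.2313·0.19 + 0.1909·0.26 + 0.1127·0.08 + 0.0618·0.28
      = 0.008474 + 0.043947 + 0.049634 + 0.009016 + 0.017304 = 0.128375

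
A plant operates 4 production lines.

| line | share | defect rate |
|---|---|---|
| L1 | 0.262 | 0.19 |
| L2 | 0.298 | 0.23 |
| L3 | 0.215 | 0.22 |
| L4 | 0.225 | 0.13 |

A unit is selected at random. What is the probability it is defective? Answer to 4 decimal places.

P(D) ≈ 0.1949

Summing over the partition,
P(D) = P(D|L1)·P(L1) + P(D|L2)·P(L2) + P(D|L3)·P(L3) + P(D|L4)·P(L4)
      = 0.19·0.262 + 0.23·0.298 + 0.22·0.215 + 0.13·0.225
      = 0.04978 + 0.06854 + 0.0473 + 0.02925 = 0.19487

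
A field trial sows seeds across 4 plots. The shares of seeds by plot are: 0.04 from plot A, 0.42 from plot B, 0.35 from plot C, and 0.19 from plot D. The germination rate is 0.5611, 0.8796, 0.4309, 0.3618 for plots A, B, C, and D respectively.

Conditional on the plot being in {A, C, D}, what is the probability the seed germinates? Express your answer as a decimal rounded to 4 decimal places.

Let S = {A, C, D}.
P(S) = 0.04 + 0.35 + 0.19 = 0.58.
P(G ∩ S) = 0.5611·0.04 + 0.4309·0.35 + 0.3618·0.19 = 0.022444 + 0.150815 + 0.068742 = 0.242001.
P(G | S) = 0.242001 / 0.58 = 0.417243…

P(G|S) ≈ 0.4172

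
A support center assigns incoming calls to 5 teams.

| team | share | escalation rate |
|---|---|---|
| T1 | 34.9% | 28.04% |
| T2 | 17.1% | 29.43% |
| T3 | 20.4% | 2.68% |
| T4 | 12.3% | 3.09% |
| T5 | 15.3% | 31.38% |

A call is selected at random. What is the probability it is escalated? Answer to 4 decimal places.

P(E) = P(E|T1)·P(T1) + P(E|T2)·P(T2) + P(E|T3)·P(T3) + P(E|T4)·P(T4) + P(E|T5)·P(T5)
      = 0.2804·0.349 + 0.2943·0.171 + 0.0268·0.204 + 0.0309·0.123 + 0.3138·0.153
      = 0.0978596 + 0.0503253 + 0.0054672 + 0.0038007 + 0.0480114 = 0.2054642

P(E) ≈ 0.2055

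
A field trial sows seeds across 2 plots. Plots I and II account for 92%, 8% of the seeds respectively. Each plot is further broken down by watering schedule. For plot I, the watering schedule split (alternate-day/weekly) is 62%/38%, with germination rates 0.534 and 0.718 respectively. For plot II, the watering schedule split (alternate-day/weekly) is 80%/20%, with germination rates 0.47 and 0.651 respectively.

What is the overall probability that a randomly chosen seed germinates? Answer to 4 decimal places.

0.5961

P(G|I) = 0.62·0.534 + 0.38·0.718 = 0.33108 + 0.27284 = 0.60392
P(G|II) = 0.8·0.47 + 0.2·0.651 = 0.376 + 0.1302 = 0.5062
By total probability over the outer partition,
P(G) = 0.92·0.60392 + 0.08·0.5062
      = 0.5556064 + 0.040496 = 0.5961024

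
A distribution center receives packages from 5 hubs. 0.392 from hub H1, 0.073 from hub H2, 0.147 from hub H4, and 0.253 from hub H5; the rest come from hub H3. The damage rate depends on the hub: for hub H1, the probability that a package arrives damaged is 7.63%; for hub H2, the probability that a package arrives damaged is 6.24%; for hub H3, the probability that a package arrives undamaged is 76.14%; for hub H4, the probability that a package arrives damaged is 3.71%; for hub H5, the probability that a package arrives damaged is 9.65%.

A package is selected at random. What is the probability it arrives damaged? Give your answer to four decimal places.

P(H3) = 1 − (0.392 + 0.073 + 0.147 + 0.253) = 0.135.
P(D|H3) = 1 − 0.7614 = 0.2386.
P(D) = P(D|H1)·P(H1) + P(D|H2)·P(H2) + P(D|H3)·P(H3) + P(D|H4)·P(H4) + P(D|H5)·P(H5)
      = 0.0763·0.392 + 0.0624·0.073 + 0.2386·0.135 + 0.0371·0.147 + 0.0965·0.253
      = 0.0299096 + 0.0045552 + 0.032211 + 0.0054537 + 0.0244145 = 0.096544

P(D) ≈ 0.0965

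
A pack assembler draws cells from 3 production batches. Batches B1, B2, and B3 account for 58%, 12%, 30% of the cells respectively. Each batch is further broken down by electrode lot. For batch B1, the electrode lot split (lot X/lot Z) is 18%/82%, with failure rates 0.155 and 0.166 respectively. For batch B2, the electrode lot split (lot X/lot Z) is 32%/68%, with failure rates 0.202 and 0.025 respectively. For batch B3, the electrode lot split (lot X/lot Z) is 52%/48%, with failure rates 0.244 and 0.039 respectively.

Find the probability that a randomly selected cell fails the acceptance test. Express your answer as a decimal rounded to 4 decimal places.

P(F|B1) = 0.18·0.155 + 0.82·0.166 = 0.0279 + 0.13612 = 0.16402
P(F|B2) = 0.32·0.202 + 0.68·0.025 = 0.06464 + 0.017 = 0.08164
P(F|B3) = 0.52·0.244 + 0.48·0.039 = 0.12688 + 0.01872 = 0.1456
Then overall,
P(F) = 0.58·0.16402 + 0.12·0.08164 + 0.3·0.1456
      = 0.0951316 + 0.0097968 + 0.04368 = 0.1486084

P(F) ≈ 0.1486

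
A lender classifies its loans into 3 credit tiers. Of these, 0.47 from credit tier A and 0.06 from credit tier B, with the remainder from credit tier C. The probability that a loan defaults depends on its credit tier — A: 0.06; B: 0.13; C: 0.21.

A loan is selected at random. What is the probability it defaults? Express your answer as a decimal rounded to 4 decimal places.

P(D) ≈ 0.1347

P(C) = 1 − (0.47 + 0.06) = 0.47.
P(D) = P(D|A)·P(A) + P(D|B)·P(B) + P(D|C)·P(C)
      = 0.06·0.47 + 0.13·0.06 + 0.21·0.47
      = 0.0282 + 0.0078 + 0.0987 = 0.1347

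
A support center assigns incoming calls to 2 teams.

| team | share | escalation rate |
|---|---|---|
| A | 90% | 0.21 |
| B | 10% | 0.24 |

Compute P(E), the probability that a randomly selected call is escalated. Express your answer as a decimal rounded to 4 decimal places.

0.2130

P(E) = P(E|A)·P(A) + P(E|B)·P(B)
      = 0.21·0.9 + 0.24·0.1
      = 0.189 + 0.024 = 0.213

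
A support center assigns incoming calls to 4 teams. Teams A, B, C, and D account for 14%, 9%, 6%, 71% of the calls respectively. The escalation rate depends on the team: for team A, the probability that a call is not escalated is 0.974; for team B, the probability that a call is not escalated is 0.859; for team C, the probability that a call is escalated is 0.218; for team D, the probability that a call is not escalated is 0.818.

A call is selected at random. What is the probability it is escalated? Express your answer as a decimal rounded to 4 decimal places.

0.1586

P(E|A) = 1 − 0.974 = 0.026.
P(E|B) = 1 − 0.859 = 0.141.
P(E|D) = 1 − 0.818 = 0.182.
P(E) = P(E|A)·P(A) + P(E|B)·P(B) + P(E|C)·P(C) + P(E|D)·P(D)
      = 0.026·0.14 + 0.141·0.09 + 0.218·0.06 + 0.182·0.71
      = 0.00364 + 0.01269 + 0.01308 + 0.12922 = 0.15863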